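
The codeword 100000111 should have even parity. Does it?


Number of 1s: 4

Yes, parity is correct (4 ones)


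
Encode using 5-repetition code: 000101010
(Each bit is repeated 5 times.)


Each bit -> 5 copies

000000000000000111110000011111000001111100000


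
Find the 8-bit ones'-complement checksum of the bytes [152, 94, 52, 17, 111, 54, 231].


Sum = 711 mod 256 = 199
Complement = 56

56


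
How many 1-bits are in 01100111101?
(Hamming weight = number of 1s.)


Counting 1s in 01100111101

7


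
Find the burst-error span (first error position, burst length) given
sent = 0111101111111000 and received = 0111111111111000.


XOR: 0000010000000000

Burst at position 5, length 1


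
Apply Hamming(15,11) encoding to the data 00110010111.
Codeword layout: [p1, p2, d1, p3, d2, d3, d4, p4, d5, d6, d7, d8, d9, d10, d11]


Parity bits: p1=0, p2=1, p3=1, p4=0

010101100010111


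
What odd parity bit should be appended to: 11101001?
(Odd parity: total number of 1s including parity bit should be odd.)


Number of 1s in data: 5
Parity bit: 0

0


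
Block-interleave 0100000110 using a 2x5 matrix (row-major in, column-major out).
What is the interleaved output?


Matrix:
  01000
  00110
Read columns: 0010010100

0010010100


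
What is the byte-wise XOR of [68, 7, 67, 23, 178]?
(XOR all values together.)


XOR chain: 68 ^ 7 ^ 67 ^ 23 ^ 178 = 165

165


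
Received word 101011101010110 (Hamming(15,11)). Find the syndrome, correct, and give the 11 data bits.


Syndrome = 7: error at position 7

Data: 11101010110 (corrected bit 7)


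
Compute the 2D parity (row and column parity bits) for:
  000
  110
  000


Row parities: 000
Column parities: 110

Row P: 000, Col P: 110, Corner: 0


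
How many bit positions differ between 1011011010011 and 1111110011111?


XOR: 0100101001100
Count of 1s: 5

5


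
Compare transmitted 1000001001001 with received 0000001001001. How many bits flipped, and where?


XOR: 1000000000000

1 error(s) at position(s): 0


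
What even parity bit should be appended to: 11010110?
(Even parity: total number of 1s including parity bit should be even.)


Number of 1s in data: 5
Parity bit: 1

1


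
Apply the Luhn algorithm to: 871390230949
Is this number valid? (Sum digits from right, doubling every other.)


Luhn sum = 61
61 mod 10 = 1

Invalid (Luhn sum mod 10 = 1)


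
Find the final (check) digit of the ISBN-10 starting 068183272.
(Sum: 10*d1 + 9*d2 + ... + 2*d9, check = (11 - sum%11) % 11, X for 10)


Weighted sum: 221
221 mod 11 = 1

Check digit: X


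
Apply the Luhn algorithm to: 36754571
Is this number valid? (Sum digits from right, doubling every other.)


Luhn sum = 41
41 mod 10 = 1

Invalid (Luhn sum mod 10 = 1)


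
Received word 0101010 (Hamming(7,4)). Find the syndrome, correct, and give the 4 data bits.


Syndrome = 0: no error detected

Data: 0010 (no errors)


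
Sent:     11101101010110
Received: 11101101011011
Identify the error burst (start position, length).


XOR: 00000000001101

Burst at position 10, length 4


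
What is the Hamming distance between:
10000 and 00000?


XOR: 10000
Count of 1s: 1

1


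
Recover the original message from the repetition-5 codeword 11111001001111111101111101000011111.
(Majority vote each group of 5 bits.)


Groups: 11111, 00100, 11111, 11101, 11110, 10000, 11111
Majority votes: 1011101

1011101


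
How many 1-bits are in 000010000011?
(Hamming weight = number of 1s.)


Counting 1s in 000010000011

3


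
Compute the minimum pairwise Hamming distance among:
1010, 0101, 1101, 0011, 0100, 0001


Comparing all pairs, minimum distance: 1
Can detect 0 errors, correct 0 errors

1


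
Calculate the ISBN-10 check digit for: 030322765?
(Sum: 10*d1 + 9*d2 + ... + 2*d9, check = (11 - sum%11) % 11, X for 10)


Weighted sum: 126
126 mod 11 = 5

Check digit: 6


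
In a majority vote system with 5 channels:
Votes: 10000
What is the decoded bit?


Ones: 1 out of 5
Threshold: 3

0 (1/5 voted 1)


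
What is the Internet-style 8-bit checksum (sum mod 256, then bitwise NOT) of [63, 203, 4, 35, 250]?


Sum = 555 mod 256 = 43
Complement = 212

212


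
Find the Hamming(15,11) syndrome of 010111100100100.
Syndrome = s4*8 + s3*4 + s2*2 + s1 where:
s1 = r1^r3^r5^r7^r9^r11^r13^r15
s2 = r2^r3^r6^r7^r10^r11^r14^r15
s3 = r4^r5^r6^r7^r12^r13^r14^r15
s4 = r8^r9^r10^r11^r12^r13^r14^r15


s1=1, s2=0, s3=1, s4=0

Syndrome = 5 (error at position 5)


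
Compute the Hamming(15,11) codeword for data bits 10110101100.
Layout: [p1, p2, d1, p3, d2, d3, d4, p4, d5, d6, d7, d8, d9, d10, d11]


Parity bits: p1=1, p2=0, p3=0, p4=1

101001110101100


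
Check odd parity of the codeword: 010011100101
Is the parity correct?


Number of 1s: 6

No, parity error (6 ones)


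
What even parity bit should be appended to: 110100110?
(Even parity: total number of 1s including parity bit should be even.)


Number of 1s in data: 5
Parity bit: 1

1


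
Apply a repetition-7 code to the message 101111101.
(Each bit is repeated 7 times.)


Each bit -> 7 copies

111111100000001111111111111111111111111111111111100000001111111


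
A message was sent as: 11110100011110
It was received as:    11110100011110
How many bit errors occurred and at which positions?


XOR: 00000000000000

0 errors (received matches sent)


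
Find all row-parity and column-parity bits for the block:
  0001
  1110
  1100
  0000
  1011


Row parities: 11001
Column parities: 1000

Row P: 11001, Col P: 1000, Corner: 1


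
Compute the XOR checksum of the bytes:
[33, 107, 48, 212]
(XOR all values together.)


XOR chain: 33 ^ 107 ^ 48 ^ 212 = 174

174


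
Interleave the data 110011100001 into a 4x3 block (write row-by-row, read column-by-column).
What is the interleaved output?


Matrix:
  110
  011
  100
  001
Read columns: 101011000101

101011000101


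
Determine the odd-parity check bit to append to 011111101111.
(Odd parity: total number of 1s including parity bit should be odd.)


Number of 1s in data: 10
Parity bit: 1

1


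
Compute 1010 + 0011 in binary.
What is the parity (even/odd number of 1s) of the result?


1010 = 10
0011 = 3
Sum = 13 = 1101
1s count = 3

odd parity (3 ones in 1101)


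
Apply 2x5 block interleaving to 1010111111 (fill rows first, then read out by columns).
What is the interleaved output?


Matrix:
  10101
  11111
Read columns: 1101110111

1101110111


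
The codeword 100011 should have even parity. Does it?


Number of 1s: 3

No, parity error (3 ones)


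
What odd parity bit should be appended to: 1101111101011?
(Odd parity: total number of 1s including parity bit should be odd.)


Number of 1s in data: 10
Parity bit: 1

1


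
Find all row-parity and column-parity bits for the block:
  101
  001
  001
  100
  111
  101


Row parities: 011110
Column parities: 011

Row P: 011110, Col P: 011, Corner: 0


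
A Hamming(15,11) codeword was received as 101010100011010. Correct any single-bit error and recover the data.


Syndrome = 9: error at position 9

Data: 11011011010 (corrected bit 9)


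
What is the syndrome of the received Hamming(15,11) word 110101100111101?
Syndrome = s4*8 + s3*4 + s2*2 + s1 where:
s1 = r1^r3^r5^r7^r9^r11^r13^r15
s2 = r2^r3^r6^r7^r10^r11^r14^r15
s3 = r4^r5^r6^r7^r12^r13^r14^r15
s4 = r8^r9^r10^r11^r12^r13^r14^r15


s1=1, s2=0, s3=0, s4=1

Syndrome = 9 (error at position 9)


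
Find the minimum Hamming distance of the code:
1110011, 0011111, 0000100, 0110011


Comparing all pairs, minimum distance: 1
Can detect 0 errors, correct 0 errors

1


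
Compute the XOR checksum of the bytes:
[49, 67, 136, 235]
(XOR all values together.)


XOR chain: 49 ^ 67 ^ 136 ^ 235 = 17

17


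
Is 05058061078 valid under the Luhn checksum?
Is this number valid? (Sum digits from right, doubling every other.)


Luhn sum = 31
31 mod 10 = 1

Invalid (Luhn sum mod 10 = 1)


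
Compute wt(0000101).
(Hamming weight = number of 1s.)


Counting 1s in 0000101

2


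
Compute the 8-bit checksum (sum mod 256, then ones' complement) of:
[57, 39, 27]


Sum = 123 mod 256 = 123
Complement = 132

132


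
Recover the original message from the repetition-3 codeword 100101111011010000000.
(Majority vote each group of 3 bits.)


Groups: 100, 101, 111, 011, 010, 000, 000
Majority votes: 0111000

0111000


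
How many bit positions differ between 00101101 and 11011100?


XOR: 11110001
Count of 1s: 5

5


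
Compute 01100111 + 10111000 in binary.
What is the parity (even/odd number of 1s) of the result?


01100111 = 103
10111000 = 184
Sum = 287 = 100011111
1s count = 6

even parity (6 ones in 100011111)


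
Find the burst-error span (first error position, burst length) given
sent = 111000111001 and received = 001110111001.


XOR: 110110000000

Burst at position 0, length 5


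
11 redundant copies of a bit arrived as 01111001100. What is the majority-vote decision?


Ones: 6 out of 11
Threshold: 6

1 (6/11 voted 1)


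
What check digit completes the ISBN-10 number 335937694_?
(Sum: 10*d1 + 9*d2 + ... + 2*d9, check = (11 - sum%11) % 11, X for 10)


Weighted sum: 272
272 mod 11 = 8

Check digit: 3


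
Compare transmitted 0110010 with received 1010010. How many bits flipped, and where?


XOR: 1100000

2 error(s) at position(s): 0, 1


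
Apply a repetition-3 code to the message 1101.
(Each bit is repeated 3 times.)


Each bit -> 3 copies

111111000111


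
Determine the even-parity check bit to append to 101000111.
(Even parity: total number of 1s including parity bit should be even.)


Number of 1s in data: 5
Parity bit: 1

1


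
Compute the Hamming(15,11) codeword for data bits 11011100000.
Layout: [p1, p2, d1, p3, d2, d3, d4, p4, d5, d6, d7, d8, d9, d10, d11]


Parity bits: p1=0, p2=1, p3=0, p4=0

011010101100000


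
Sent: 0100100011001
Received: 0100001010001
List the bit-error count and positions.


XOR: 0000101001000

3 error(s) at position(s): 4, 6, 9


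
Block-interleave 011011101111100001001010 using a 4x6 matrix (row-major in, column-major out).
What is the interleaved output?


Matrix:
  011011
  101111
  100001
  001010
Read columns: 011010001101010011011110

011010001101010011011110


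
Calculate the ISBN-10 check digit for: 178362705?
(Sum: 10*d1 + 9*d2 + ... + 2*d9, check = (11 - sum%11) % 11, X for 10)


Weighted sum: 242
242 mod 11 = 0

Check digit: 0


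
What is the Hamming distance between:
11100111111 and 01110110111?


XOR: 10010001000
Count of 1s: 3

3


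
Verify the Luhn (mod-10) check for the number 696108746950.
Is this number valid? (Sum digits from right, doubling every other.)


Luhn sum = 46
46 mod 10 = 6

Invalid (Luhn sum mod 10 = 6)


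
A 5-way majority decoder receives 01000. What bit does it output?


Ones: 1 out of 5
Threshold: 3

0 (1/5 voted 1)


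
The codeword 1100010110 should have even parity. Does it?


Number of 1s: 5

No, parity error (5 ones)


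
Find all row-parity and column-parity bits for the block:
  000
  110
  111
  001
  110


Row parities: 00110
Column parities: 110

Row P: 00110, Col P: 110, Corner: 0


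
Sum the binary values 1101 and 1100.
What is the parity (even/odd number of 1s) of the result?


1101 = 13
1100 = 12
Sum = 25 = 11001
1s count = 3

odd parity (3 ones in 11001)


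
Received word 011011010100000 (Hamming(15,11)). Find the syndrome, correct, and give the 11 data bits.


Syndrome = 0: no error detected

Data: 11100100000 (no errors)


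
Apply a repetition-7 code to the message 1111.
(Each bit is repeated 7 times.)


Each bit -> 7 copies

1111111111111111111111111111


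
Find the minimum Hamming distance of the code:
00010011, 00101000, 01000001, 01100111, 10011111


Comparing all pairs, minimum distance: 3
Can detect 2 errors, correct 1 errors

3


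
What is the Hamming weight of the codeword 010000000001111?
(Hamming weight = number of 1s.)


Counting 1s in 010000000001111

5


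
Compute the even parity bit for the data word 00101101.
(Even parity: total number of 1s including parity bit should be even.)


Number of 1s in data: 4
Parity bit: 0

0


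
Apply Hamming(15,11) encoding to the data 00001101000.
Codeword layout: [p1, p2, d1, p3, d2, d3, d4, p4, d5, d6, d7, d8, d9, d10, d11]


Parity bits: p1=1, p2=1, p3=1, p4=1

110100011101000


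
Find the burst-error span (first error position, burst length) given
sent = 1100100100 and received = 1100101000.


XOR: 0000001100

Burst at position 6, length 2


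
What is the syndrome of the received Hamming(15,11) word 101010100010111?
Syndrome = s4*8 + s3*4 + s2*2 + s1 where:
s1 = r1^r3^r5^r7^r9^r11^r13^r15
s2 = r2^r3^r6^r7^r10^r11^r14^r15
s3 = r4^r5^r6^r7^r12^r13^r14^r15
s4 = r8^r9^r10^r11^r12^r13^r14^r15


s1=1, s2=1, s3=1, s4=0

Syndrome = 7 (error at position 7)


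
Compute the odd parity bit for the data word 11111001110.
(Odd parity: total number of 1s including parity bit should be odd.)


Number of 1s in data: 8
Parity bit: 1

1


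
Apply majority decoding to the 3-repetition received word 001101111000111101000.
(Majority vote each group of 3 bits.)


Groups: 001, 101, 111, 000, 111, 101, 000
Majority votes: 0110110

0110110


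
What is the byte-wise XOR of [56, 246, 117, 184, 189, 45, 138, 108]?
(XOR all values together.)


XOR chain: 56 ^ 246 ^ 117 ^ 184 ^ 189 ^ 45 ^ 138 ^ 108 = 117

117


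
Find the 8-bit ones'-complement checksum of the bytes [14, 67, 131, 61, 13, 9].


Sum = 295 mod 256 = 39
Complement = 216

216


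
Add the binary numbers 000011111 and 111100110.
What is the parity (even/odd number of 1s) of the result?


000011111 = 31
111100110 = 486
Sum = 517 = 1000000101
1s count = 3

odd parity (3 ones in 1000000101)


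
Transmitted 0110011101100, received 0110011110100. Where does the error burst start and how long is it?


XOR: 0000000011000

Burst at position 8, length 2


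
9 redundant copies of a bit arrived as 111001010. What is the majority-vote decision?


Ones: 5 out of 9
Threshold: 5

1 (5/9 voted 1)


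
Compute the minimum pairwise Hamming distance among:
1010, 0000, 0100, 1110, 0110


Comparing all pairs, minimum distance: 1
Can detect 0 errors, correct 0 errors

1


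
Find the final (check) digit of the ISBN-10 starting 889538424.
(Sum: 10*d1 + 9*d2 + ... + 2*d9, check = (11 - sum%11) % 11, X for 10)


Weighted sum: 347
347 mod 11 = 6

Check digit: 5


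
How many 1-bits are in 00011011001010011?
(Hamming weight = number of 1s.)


Counting 1s in 00011011001010011

8


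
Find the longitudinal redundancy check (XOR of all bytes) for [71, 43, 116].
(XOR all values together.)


XOR chain: 71 ^ 43 ^ 116 = 24

24


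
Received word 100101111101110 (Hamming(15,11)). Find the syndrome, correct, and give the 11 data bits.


Syndrome = 0: no error detected

Data: 00111101110 (no errors)


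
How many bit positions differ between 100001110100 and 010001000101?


XOR: 110000110001
Count of 1s: 5

5


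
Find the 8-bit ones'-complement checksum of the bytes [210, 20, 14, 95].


Sum = 339 mod 256 = 83
Complement = 172

172


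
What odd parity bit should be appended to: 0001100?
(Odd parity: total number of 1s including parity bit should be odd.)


Number of 1s in data: 2
Parity bit: 1

1


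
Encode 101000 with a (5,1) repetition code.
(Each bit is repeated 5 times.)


Each bit -> 5 copies

111110000011111000000000000000


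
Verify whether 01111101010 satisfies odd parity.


Number of 1s: 7

Yes, parity is correct (7 ones)


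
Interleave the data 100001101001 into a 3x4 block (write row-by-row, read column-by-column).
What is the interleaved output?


Matrix:
  1000
  0110
  1001
Read columns: 101010010001

101010010001


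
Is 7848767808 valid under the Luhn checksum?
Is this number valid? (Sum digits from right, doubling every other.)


Luhn sum = 61
61 mod 10 = 1

Invalid (Luhn sum mod 10 = 1)


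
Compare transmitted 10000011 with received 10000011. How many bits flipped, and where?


XOR: 00000000

0 errors (received matches sent)


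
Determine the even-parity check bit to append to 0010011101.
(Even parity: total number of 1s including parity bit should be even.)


Number of 1s in data: 5
Parity bit: 1

1


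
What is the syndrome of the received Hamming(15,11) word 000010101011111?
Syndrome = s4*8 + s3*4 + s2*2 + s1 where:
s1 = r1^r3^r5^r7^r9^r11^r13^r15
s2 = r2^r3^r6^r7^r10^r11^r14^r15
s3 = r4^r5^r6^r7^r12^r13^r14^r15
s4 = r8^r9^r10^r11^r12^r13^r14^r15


s1=0, s2=0, s3=0, s4=0

Syndrome = 0 (no error)


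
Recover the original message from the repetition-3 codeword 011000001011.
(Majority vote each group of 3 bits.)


Groups: 011, 000, 001, 011
Majority votes: 1001

1001


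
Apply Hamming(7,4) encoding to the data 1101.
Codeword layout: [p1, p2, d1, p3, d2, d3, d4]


Parity bits: p1=1, p2=0, p3=0

1010101


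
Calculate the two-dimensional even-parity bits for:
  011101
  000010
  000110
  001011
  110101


Row parities: 01010
Column parities: 100111

Row P: 01010, Col P: 100111, Corner: 0


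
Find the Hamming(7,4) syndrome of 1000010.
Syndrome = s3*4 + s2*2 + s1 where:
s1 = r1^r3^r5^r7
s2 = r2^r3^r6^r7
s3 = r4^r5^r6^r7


s1=1, s2=1, s3=1

Syndrome = 7 (error at position 7)


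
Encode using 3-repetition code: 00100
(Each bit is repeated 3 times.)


Each bit -> 3 copies

000000111000000


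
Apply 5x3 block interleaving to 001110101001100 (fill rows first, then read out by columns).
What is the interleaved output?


Matrix:
  001
  110
  101
  001
  100
Read columns: 011010100010110

011010100010110


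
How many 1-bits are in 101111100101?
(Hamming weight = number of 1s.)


Counting 1s in 101111100101

8


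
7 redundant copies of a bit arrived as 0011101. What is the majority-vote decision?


Ones: 4 out of 7
Threshold: 4

1 (4/7 voted 1)


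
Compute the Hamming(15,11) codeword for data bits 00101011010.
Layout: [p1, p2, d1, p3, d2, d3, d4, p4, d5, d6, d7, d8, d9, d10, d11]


Parity bits: p1=0, p2=1, p3=1, p4=0

010101001011010


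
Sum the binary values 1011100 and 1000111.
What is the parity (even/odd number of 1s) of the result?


1011100 = 92
1000111 = 71
Sum = 163 = 10100011
1s count = 4

even parity (4 ones in 10100011)


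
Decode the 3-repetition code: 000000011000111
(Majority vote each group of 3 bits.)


Groups: 000, 000, 011, 000, 111
Majority votes: 00101

00101


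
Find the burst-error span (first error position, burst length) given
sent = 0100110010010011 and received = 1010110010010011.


XOR: 1110000000000000

Burst at position 0, length 3


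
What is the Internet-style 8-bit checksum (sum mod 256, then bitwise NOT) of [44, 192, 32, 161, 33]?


Sum = 462 mod 256 = 206
Complement = 49

49


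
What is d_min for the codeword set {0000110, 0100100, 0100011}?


Comparing all pairs, minimum distance: 2
Can detect 1 errors, correct 0 errors

2


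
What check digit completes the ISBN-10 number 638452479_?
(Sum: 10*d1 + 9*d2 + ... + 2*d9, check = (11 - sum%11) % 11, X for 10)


Weighted sum: 274
274 mod 11 = 10

Check digit: 1


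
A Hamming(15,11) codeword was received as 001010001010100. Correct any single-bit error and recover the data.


Syndrome = 9: error at position 9

Data: 11000010100 (corrected bit 9)


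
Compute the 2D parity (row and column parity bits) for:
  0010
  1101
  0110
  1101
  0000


Row parities: 11010
Column parities: 0100

Row P: 11010, Col P: 0100, Corner: 1


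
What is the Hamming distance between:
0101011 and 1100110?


XOR: 1001101
Count of 1s: 4

4


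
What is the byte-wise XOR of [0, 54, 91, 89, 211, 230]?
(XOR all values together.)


XOR chain: 0 ^ 54 ^ 91 ^ 89 ^ 211 ^ 230 = 1

1


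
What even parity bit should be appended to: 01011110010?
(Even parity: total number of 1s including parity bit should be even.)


Number of 1s in data: 6
Parity bit: 0

0


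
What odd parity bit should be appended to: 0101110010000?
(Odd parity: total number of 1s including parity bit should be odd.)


Number of 1s in data: 5
Parity bit: 0

0


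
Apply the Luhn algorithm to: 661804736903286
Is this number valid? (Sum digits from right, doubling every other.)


Luhn sum = 74
74 mod 10 = 4

Invalid (Luhn sum mod 10 = 4)


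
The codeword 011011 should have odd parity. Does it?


Number of 1s: 4

No, parity error (4 ones)


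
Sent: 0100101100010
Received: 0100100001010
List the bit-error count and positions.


XOR: 0000001101000

3 error(s) at position(s): 6, 7, 9


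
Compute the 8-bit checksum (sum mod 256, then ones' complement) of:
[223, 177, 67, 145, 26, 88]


Sum = 726 mod 256 = 214
Complement = 41

41


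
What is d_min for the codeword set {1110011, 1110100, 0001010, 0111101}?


Comparing all pairs, minimum distance: 3
Can detect 2 errors, correct 1 errors

3


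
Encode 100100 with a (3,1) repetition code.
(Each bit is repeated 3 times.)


Each bit -> 3 copies

111000000111000000


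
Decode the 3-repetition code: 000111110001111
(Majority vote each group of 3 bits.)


Groups: 000, 111, 110, 001, 111
Majority votes: 01101

01101


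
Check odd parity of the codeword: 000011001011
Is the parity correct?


Number of 1s: 5

Yes, parity is correct (5 ones)


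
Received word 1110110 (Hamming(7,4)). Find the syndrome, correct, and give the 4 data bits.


Syndrome = 3: error at position 3

Data: 0110 (corrected bit 3)


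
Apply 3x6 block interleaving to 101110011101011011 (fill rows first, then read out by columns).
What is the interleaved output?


Matrix:
  101110
  011101
  011011
Read columns: 100011111110101011

100011111110101011


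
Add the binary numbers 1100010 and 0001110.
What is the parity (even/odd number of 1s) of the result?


1100010 = 98
0001110 = 14
Sum = 112 = 1110000
1s count = 3

odd parity (3 ones in 1110000)


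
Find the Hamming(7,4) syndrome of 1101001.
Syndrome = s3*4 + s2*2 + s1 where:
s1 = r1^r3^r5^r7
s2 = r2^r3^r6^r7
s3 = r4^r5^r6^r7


s1=0, s2=0, s3=0

Syndrome = 0 (no error)


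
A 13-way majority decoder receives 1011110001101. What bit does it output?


Ones: 8 out of 13
Threshold: 7

1 (8/13 voted 1)


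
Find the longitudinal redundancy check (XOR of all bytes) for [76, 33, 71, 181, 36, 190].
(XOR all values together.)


XOR chain: 76 ^ 33 ^ 71 ^ 181 ^ 36 ^ 190 = 5

5


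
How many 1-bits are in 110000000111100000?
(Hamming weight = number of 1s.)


Counting 1s in 110000000111100000

6


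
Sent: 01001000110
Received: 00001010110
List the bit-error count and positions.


XOR: 01000010000

2 error(s) at position(s): 1, 6


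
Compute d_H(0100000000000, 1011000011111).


XOR: 1111000011111
Count of 1s: 9

9


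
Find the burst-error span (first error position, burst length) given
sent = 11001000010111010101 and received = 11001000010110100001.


XOR: 00000000000001110100

Burst at position 13, length 5


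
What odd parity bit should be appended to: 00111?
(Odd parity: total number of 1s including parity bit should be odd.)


Number of 1s in data: 3
Parity bit: 0

0


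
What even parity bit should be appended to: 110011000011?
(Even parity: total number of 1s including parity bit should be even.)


Number of 1s in data: 6
Parity bit: 0

0


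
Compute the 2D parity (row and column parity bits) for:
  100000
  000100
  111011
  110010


Row parities: 1111
Column parities: 101101

Row P: 1111, Col P: 101101, Corner: 0


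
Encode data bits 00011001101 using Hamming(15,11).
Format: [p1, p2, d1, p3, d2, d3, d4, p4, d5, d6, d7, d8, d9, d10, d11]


Parity bits: p1=0, p2=0, p3=0, p4=0

000000101001101


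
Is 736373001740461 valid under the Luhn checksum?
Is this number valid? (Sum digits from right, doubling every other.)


Luhn sum = 56
56 mod 10 = 6

Invalid (Luhn sum mod 10 = 6)


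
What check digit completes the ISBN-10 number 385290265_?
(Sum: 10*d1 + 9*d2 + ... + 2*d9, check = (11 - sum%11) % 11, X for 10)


Weighted sum: 246
246 mod 11 = 4

Check digit: 7


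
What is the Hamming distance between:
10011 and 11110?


XOR: 01101
Count of 1s: 3

3


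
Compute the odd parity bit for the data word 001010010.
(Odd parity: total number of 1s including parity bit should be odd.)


Number of 1s in data: 3
Parity bit: 0

0


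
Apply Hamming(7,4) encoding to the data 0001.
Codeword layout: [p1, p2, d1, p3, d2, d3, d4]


Parity bits: p1=1, p2=1, p3=1

1101001


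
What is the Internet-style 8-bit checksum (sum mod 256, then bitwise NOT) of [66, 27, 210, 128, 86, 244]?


Sum = 761 mod 256 = 249
Complement = 6

6


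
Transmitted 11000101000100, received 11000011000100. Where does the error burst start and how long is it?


XOR: 00000110000000

Burst at position 5, length 2


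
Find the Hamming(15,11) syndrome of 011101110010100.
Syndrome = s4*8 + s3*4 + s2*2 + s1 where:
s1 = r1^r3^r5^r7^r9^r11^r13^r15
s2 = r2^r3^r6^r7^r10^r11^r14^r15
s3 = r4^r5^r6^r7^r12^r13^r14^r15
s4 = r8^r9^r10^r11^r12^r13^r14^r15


s1=0, s2=1, s3=0, s4=1

Syndrome = 10 (error at position 10)


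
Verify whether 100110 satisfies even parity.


Number of 1s: 3

No, parity error (3 ones)


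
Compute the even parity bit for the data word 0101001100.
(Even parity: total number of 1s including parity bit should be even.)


Number of 1s in data: 4
Parity bit: 0

0


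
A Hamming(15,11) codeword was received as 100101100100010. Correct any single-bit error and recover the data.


Syndrome = 0: no error detected

Data: 00110100010 (no errors)


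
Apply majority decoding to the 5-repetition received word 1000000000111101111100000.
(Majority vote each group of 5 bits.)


Groups: 10000, 00000, 11110, 11111, 00000
Majority votes: 00110

00110


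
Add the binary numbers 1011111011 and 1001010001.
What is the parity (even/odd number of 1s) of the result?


1011111011 = 763
1001010001 = 593
Sum = 1356 = 10101001100
1s count = 5

odd parity (5 ones in 10101001100)


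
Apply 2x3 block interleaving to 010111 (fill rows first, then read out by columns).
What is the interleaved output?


Matrix:
  010
  111
Read columns: 011101

011101


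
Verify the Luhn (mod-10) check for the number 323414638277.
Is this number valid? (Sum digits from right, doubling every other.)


Luhn sum = 51
51 mod 10 = 1

Invalid (Luhn sum mod 10 = 1)


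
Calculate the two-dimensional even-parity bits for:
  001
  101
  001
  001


Row parities: 1011
Column parities: 100

Row P: 1011, Col P: 100, Corner: 1


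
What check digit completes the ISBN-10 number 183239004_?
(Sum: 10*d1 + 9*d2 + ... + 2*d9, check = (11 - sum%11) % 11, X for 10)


Weighted sum: 191
191 mod 11 = 4

Check digit: 7


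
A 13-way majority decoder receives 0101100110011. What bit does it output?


Ones: 7 out of 13
Threshold: 7

1 (7/13 voted 1)


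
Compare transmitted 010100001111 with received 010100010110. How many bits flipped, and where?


XOR: 000000011001

3 error(s) at position(s): 7, 8, 11


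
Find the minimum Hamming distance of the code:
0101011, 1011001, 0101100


Comparing all pairs, minimum distance: 3
Can detect 2 errors, correct 1 errors

3


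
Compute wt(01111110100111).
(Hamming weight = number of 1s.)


Counting 1s in 01111110100111

10


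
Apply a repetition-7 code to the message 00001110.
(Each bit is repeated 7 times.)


Each bit -> 7 copies

00000000000000000000000000001111111111111111111110000000


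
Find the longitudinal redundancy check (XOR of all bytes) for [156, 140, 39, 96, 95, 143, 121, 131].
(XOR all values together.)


XOR chain: 156 ^ 140 ^ 39 ^ 96 ^ 95 ^ 143 ^ 121 ^ 131 = 125

125


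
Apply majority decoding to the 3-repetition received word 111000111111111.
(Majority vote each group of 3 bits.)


Groups: 111, 000, 111, 111, 111
Majority votes: 10111

10111


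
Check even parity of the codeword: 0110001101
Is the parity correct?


Number of 1s: 5

No, parity error (5 ones)


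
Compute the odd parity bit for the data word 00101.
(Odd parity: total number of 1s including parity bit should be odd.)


Number of 1s in data: 2
Parity bit: 1

1


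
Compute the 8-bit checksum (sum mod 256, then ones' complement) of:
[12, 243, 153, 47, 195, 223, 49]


Sum = 922 mod 256 = 154
Complement = 101

101


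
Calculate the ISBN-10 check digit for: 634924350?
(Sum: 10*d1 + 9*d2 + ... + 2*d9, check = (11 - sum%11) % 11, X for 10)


Weighted sum: 241
241 mod 11 = 10

Check digit: 1


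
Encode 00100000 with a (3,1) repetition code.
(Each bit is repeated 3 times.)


Each bit -> 3 copies

000000111000000000000000


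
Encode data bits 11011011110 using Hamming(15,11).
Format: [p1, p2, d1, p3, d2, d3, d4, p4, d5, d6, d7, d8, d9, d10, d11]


Parity bits: p1=0, p2=0, p3=1, p4=1

001110111011110


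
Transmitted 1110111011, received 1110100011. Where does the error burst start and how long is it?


XOR: 0000011000

Burst at position 5, length 2


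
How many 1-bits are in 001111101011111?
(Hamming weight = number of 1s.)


Counting 1s in 001111101011111

11


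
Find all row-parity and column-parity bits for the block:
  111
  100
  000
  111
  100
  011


Row parities: 110110
Column parities: 011

Row P: 110110, Col P: 011, Corner: 0


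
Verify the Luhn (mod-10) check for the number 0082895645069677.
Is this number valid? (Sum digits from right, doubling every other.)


Luhn sum = 78
78 mod 10 = 8

Invalid (Luhn sum mod 10 = 8)


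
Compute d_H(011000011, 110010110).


XOR: 101010101
Count of 1s: 5

5


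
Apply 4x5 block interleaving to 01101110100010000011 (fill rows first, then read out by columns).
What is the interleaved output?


Matrix:
  01101
  11010
  00100
  00011
Read columns: 01001100101001011001

01001100101001011001


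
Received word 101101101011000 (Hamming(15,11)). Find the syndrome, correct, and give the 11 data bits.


Syndrome = 9: error at position 9

Data: 10110011000 (corrected bit 9)


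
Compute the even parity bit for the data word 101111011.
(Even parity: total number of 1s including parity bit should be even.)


Number of 1s in data: 7
Parity bit: 1

1


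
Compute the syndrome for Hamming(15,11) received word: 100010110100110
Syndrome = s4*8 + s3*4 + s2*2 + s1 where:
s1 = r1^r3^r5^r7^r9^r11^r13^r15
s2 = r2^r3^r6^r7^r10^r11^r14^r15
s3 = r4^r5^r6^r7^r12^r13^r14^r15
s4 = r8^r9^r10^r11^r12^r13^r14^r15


s1=0, s2=1, s3=0, s4=0

Syndrome = 2 (error at position 2)


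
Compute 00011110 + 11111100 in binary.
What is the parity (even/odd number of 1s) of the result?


00011110 = 30
11111100 = 252
Sum = 282 = 100011010
1s count = 4

even parity (4 ones in 100011010)


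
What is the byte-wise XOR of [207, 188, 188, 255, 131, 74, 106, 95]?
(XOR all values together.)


XOR chain: 207 ^ 188 ^ 188 ^ 255 ^ 131 ^ 74 ^ 106 ^ 95 = 204

204


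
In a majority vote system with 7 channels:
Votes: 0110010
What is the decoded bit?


Ones: 3 out of 7
Threshold: 4

0 (3/7 voted 1)


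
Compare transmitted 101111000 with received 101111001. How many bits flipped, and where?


XOR: 000000001

1 error(s) at position(s): 8


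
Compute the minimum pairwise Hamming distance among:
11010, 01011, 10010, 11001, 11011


Comparing all pairs, minimum distance: 1
Can detect 0 errors, correct 0 errors

1


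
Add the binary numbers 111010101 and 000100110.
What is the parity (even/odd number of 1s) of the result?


111010101 = 469
000100110 = 38
Sum = 507 = 111111011
1s count = 8

even parity (8 ones in 111111011)


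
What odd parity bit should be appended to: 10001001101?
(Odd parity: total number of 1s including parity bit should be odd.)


Number of 1s in data: 5
Parity bit: 0

0


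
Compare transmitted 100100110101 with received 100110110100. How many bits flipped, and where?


XOR: 000010000001

2 error(s) at position(s): 4, 11


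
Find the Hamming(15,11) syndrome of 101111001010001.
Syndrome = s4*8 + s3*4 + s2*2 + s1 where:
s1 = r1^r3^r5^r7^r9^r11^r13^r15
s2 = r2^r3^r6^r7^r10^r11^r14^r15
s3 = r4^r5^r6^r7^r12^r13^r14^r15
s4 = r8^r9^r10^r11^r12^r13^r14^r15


s1=0, s2=0, s3=0, s4=1

Syndrome = 8 (error at position 8)


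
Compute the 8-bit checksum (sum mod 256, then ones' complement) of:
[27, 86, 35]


Sum = 148 mod 256 = 148
Complement = 107

107


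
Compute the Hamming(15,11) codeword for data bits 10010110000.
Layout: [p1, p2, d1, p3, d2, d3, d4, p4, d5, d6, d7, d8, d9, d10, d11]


Parity bits: p1=1, p2=0, p3=1, p4=0

101100100110000


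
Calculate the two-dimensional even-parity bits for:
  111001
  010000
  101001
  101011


Row parities: 0110
Column parities: 101011

Row P: 0110, Col P: 101011, Corner: 0


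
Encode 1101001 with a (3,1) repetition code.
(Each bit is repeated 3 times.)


Each bit -> 3 copies

111111000111000000111


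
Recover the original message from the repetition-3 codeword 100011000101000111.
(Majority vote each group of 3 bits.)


Groups: 100, 011, 000, 101, 000, 111
Majority votes: 010101

010101


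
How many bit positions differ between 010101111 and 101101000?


XOR: 111000111
Count of 1s: 6

6


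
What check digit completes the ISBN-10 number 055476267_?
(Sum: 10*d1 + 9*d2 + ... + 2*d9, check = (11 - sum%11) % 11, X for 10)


Weighted sum: 225
225 mod 11 = 5

Check digit: 6


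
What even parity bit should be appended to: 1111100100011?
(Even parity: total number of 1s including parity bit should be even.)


Number of 1s in data: 8
Parity bit: 0

0


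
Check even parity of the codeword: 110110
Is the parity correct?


Number of 1s: 4

Yes, parity is correct (4 ones)


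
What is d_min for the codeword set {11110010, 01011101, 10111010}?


Comparing all pairs, minimum distance: 2
Can detect 1 errors, correct 0 errors

2


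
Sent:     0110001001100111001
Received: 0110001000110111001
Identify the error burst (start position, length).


XOR: 0000000001010000000

Burst at position 9, length 3


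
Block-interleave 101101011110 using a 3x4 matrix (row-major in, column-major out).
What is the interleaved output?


Matrix:
  1011
  0101
  1110
Read columns: 101011101110

101011101110


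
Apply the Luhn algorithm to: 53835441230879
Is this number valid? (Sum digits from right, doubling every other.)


Luhn sum = 57
57 mod 10 = 7

Invalid (Luhn sum mod 10 = 7)


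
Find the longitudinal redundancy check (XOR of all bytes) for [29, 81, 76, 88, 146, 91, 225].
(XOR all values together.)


XOR chain: 29 ^ 81 ^ 76 ^ 88 ^ 146 ^ 91 ^ 225 = 112

112


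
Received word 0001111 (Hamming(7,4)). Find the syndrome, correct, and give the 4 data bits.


Syndrome = 0: no error detected

Data: 0111 (no errors)


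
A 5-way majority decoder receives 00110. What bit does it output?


Ones: 2 out of 5
Threshold: 3

0 (2/5 voted 1)


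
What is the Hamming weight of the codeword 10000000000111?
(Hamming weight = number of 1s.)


Counting 1s in 10000000000111

4


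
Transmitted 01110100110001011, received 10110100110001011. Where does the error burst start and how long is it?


XOR: 11000000000000000

Burst at position 0, length 2


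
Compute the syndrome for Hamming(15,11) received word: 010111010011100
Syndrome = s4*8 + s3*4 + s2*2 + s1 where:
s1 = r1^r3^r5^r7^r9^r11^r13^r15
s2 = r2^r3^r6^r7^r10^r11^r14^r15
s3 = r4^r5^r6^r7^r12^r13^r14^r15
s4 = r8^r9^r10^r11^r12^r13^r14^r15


s1=1, s2=1, s3=1, s4=0

Syndrome = 7 (error at position 7)


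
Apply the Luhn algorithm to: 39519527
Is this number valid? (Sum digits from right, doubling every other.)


Luhn sum = 42
42 mod 10 = 2

Invalid (Luhn sum mod 10 = 2)


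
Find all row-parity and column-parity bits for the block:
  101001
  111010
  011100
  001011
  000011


Row parities: 10110
Column parities: 000111

Row P: 10110, Col P: 000111, Corner: 1


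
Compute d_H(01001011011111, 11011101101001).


XOR: 10010110110110
Count of 1s: 8

8


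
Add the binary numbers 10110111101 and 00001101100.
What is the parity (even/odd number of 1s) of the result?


10110111101 = 1469
00001101100 = 108
Sum = 1577 = 11000101001
1s count = 5

odd parity (5 ones in 11000101001)


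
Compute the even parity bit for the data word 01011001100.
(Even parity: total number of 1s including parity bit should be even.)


Number of 1s in data: 5
Parity bit: 1

1


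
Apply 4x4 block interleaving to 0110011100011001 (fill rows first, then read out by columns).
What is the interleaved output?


Matrix:
  0110
  0111
  0001
  1001
Read columns: 0001110011000111

0001110011000111


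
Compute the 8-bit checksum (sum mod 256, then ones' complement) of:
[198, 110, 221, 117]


Sum = 646 mod 256 = 134
Complement = 121

121


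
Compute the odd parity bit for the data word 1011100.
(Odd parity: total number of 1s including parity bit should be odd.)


Number of 1s in data: 4
Parity bit: 1

1


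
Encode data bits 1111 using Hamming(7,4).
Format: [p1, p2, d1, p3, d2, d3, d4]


Parity bits: p1=1, p2=1, p3=1

1111111


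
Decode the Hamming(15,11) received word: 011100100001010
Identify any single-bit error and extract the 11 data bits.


Syndrome = 0: no error detected

Data: 10010001010 (no errors)


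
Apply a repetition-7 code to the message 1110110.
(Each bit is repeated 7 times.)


Each bit -> 7 copies

1111111111111111111110000000111111111111110000000


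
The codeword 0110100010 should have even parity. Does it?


Number of 1s: 4

Yes, parity is correct (4 ones)


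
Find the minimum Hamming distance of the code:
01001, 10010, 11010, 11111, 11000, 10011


Comparing all pairs, minimum distance: 1
Can detect 0 errors, correct 0 errors

1


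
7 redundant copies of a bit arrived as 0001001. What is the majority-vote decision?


Ones: 2 out of 7
Threshold: 4

0 (2/7 voted 1)


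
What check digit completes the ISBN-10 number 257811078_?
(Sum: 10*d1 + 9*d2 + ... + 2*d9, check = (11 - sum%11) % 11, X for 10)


Weighted sum: 225
225 mod 11 = 5

Check digit: 6


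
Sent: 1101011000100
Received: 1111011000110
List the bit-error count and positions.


XOR: 0010000000010

2 error(s) at position(s): 2, 11


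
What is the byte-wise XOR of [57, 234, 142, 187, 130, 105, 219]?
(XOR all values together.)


XOR chain: 57 ^ 234 ^ 142 ^ 187 ^ 130 ^ 105 ^ 219 = 214

214


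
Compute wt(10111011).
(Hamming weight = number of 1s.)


Counting 1s in 10111011

6


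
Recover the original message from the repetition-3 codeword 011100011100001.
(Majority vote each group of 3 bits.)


Groups: 011, 100, 011, 100, 001
Majority votes: 10100

10100


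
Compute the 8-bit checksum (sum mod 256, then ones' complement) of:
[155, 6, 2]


Sum = 163 mod 256 = 163
Complement = 92

92


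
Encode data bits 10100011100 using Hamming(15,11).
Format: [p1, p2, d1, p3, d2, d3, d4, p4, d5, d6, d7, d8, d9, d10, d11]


Parity bits: p1=1, p2=1, p3=1, p4=1

111101010011100


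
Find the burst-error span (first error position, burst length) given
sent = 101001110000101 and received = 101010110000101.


XOR: 000011000000000

Burst at position 4, length 2
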